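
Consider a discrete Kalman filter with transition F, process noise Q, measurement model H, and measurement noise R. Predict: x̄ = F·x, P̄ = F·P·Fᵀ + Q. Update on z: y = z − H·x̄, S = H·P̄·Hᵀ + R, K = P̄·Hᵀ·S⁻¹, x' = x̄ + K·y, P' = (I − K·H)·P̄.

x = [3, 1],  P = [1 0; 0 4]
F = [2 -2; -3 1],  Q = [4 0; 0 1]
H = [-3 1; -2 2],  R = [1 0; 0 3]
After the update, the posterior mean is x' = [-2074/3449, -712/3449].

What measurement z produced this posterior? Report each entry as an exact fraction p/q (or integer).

z = [1, 3]

x̄ = F·x = [4, -8]
P̄ = F·P·Fᵀ + Q = [24 -14; -14 14]
S = H·P̄·Hᵀ + R = [315 284; 284 267]
K = P̄·Hᵀ·S⁻¹ = [-1378/3449 484/3449; -952/3449 1736/3449]
x' − x̄ = [-15870/3449, 26880/3449] = K·y
y = (KᵀK)⁻¹·Kᵀ·(x' − x̄) = [21, 27]
z = y + H·x̄ = [21, 27] + [-20, -24] = [1, 3]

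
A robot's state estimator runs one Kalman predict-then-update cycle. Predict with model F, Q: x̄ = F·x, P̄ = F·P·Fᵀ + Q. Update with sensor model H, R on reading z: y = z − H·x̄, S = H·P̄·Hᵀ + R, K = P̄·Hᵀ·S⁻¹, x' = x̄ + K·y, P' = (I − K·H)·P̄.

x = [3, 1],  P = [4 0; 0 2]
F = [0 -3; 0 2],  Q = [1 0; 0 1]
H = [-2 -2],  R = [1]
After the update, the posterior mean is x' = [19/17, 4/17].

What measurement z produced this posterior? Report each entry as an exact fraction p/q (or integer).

x̄ = F·x = [-3, 2]
P̄ = F·P·Fᵀ + Q = [19 -12; -12 9]
S = H·P̄·Hᵀ + R = [17]
K = P̄·Hᵀ·S⁻¹ = [-14/17; 6/17]
x' − x̄ = [70/17, -30/17] = K·y
y = (KᵀK)⁻¹·Kᵀ·(x' − x̄) = [-5]
z = y + H·x̄ = [-5] + [2] = [-3]

z = [-3]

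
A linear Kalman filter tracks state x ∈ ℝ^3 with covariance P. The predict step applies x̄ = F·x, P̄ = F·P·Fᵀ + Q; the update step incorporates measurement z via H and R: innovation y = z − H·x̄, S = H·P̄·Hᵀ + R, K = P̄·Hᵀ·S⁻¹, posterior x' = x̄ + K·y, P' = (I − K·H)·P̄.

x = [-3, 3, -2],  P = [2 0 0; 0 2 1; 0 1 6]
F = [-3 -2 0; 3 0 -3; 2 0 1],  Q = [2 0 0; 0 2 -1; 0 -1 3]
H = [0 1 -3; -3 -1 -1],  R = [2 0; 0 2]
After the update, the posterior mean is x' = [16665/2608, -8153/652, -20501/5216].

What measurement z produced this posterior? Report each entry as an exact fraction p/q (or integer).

x̄ = F·x = [3, -3, -8]
P̄ = F·P·Fᵀ + Q = [28 -12 -14; -12 74 -7; -14 -7 17]
S = H·P̄·Hᵀ + R = [271 -127; -127 175]
K = P̄·Hᵀ·S⁻¹ = [-529/7824 -2977/7824; 793/1956 229/1956; -3043/15648 653/15648]
x' − x̄ = [8841/2608, -6197/652, 21227/5216] = K·y
y = (KᵀK)⁻¹·Kᵀ·(x' − x̄) = [-22, -5]
z = y + H·x̄ = [-22, -5] + [21, 2] = [-1, -3]

z = [-1, -3]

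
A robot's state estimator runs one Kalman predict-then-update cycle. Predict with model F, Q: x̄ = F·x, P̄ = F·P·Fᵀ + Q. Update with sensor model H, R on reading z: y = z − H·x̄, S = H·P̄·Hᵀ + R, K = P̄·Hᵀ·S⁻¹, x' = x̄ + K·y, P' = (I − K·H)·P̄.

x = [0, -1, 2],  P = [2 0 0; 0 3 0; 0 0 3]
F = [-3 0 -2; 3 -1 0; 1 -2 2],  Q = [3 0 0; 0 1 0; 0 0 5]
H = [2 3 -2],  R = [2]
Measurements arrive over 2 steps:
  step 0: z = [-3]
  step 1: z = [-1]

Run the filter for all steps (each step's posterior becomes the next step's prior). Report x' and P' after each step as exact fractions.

step 0: x̄ = F·x = [-4, 1, 6]
step 0: P̄ = F·P·Fᵀ + Q = [33 -18 -18; -18 22 12; -18 12 31]
step 0: y = z − H·x̄ = [14]
step 0: S = H·P̄·Hᵀ + R = [240]
step 0: K = P̄·Hᵀ·S⁻¹ = [1/5; 1/40; -31/120]
step 0: x' = x̄ + K·y = [-6/5, 27/20, 143/60]
step 0: P' = (I − K·H)·P̄ = [117/5 -96/5 -28/5; -96/5 437/20 271/20; -28/5 271/20 899/60]
step 1: x̄ = F·x = [-7/6, -99/20, 13/15]
step 1: P̄ = F·P·Fᵀ + Q = [619/3 -415/2 -439/3; -415/2 6973/20 938/5; -439/3 938/5 1826/15]
step 1: y = z − H·x̄ = [215/12]
step 1: S = H·P̄·Hᵀ + R = [10579/12]
step 1: K = P̄·Hᵀ·S⁻¹ = [14/149; 3069/10579; 320/10579]
step 1: x' = x̄ + K·y = [77/149, 13101/52895, 74509/52895]
step 1: P' = (I − K·H)·P̄ = [29584/149 -34498/149 -22177/149; -34498/149 14517358/52895 9513902/52895; -22177/149 9513902/52895 6396418/52895]

step 0: x' = [-6/5, 27/20, 143/60], P' = [117/5 -96/5 -28/5; -96/5 437/20 271/20; -28/5 271/20 899/60]
step 1: x' = [77/149, 13101/52895, 74509/52895], P' = [29584/149 -34498/149 -22177/149; -34498/149 14517358/52895 9513902/52895; -22177/149 9513902/52895 6396418/52895]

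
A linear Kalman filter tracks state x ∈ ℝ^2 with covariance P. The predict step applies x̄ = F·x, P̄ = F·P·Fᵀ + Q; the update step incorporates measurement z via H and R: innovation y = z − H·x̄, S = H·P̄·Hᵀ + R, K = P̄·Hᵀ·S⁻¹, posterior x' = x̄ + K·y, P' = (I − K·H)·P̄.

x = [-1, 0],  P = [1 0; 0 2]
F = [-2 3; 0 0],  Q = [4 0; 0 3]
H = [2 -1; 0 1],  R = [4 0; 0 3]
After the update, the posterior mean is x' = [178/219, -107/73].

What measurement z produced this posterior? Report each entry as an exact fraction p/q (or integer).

x̄ = F·x = [2, 0]
P̄ = F·P·Fᵀ + Q = [26 0; 0 3]
S = H·P̄·Hᵀ + R = [111 -3; -3 6]
K = P̄·Hᵀ·S⁻¹ = [104/219 52/219; -1/73 36/73]
x' − x̄ = [-260/219, -107/73] = K·y
y = (KᵀK)⁻¹·Kᵀ·(x' − x̄) = [-1, -3]
z = y + H·x̄ = [-1, -3] + [4, 0] = [3, -3]

z = [3, -3]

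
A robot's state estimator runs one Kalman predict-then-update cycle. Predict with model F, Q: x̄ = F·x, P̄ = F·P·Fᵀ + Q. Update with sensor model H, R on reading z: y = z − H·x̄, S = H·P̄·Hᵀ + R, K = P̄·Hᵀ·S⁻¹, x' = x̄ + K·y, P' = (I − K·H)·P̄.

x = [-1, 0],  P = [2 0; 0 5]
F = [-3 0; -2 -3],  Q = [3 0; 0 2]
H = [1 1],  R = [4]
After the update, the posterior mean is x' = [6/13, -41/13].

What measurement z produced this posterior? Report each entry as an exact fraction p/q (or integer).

x̄ = F·x = [3, 2]
P̄ = F·P·Fᵀ + Q = [21 12; 12 55]
S = H·P̄·Hᵀ + R = [104]
K = P̄·Hᵀ·S⁻¹ = [33/104; 67/104]
x' − x̄ = [-33/13, -67/13] = K·y
y = (KᵀK)⁻¹·Kᵀ·(x' − x̄) = [-8]
z = y + H·x̄ = [-8] + [5] = [-3]

z = [-3]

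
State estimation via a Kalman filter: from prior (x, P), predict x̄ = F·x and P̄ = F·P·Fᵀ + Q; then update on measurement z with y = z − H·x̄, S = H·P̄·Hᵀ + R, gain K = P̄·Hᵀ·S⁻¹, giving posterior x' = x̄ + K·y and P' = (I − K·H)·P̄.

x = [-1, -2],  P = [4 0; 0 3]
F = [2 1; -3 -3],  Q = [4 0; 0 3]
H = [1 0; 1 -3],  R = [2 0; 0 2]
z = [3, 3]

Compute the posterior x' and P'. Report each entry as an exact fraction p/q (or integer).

x̄ = F·x = [-4, 9]
P̄ = F·P·Fᵀ + Q = [23 -33; -33 66]
y = z − H·x̄ = [7, 34]
S = H·P̄·Hᵀ + R = [25 122; 122 817]
K = P̄·Hᵀ·S⁻¹ = [3907/5541 244/5541; 407/1847 -583/1847]
x' = x̄ + K·y = [13481/5541, -350/1847]
P' = (I − K·H)·P̄ = [7814/5541 814/1847; 814/1847 660/1847]

x' = [13481/5541, -350/1847]
P' = [7814/5541 814/1847; 814/1847 660/1847]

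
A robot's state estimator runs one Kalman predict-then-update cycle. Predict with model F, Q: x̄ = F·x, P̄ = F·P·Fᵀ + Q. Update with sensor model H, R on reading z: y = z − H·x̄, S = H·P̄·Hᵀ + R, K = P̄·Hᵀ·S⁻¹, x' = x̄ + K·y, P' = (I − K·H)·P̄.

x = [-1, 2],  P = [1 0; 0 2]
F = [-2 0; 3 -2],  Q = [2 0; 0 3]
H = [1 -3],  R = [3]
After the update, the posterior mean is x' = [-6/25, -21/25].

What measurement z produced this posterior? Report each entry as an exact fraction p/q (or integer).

x̄ = F·x = [2, -7]
P̄ = F·P·Fᵀ + Q = [6 -6; -6 20]
S = H·P̄·Hᵀ + R = [225]
K = P̄·Hᵀ·S⁻¹ = [8/75; -22/75]
x' − x̄ = [-56/25, 154/25] = K·y
y = (KᵀK)⁻¹·Kᵀ·(x' − x̄) = [-21]
z = y + H·x̄ = [-21] + [23] = [2]

z = [2]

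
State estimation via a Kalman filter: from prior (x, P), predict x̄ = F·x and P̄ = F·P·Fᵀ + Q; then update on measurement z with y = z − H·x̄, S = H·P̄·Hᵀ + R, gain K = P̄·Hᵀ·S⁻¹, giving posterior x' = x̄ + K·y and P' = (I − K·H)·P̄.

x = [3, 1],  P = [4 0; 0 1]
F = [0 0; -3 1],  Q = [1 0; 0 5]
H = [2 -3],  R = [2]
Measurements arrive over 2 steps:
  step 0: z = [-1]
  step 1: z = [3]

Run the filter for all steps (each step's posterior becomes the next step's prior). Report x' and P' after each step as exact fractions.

step 0: x̄ = F·x = [0, -8]
step 0: P̄ = F·P·Fᵀ + Q = [1 0; 0 42]
step 0: y = z − H·x̄ = [-25]
step 0: S = H·P̄·Hᵀ + R = [384]
step 0: K = P̄·Hᵀ·S⁻¹ = [1/192; -21/64]
step 0: x' = x̄ + K·y = [-25/192, 13/64]
step 0: P' = (I − K·H)·P̄ = [95/96 21/32; 21/32 21/32]
step 1: x̄ = F·x = [0, 19/32]
step 1: P̄ = F·P·Fᵀ + Q = [1 0; 0 85/8]
step 1: y = z − H·x̄ = [153/32]
step 1: S = H·P̄·Hᵀ + R = [813/8]
step 1: K = P̄·Hᵀ·S⁻¹ = [16/813; -85/271]
step 1: x' = x̄ + K·y = [51/542, -491/542]
step 1: P' = (I − K·H)·P̄ = [781/813 170/271; 170/271 170/271]

step 0: x' = [-25/192, 13/64], P' = [95/96 21/32; 21/32 21/32]
step 1: x' = [51/542, -491/542], P' = [781/813 170/271; 170/271 170/271]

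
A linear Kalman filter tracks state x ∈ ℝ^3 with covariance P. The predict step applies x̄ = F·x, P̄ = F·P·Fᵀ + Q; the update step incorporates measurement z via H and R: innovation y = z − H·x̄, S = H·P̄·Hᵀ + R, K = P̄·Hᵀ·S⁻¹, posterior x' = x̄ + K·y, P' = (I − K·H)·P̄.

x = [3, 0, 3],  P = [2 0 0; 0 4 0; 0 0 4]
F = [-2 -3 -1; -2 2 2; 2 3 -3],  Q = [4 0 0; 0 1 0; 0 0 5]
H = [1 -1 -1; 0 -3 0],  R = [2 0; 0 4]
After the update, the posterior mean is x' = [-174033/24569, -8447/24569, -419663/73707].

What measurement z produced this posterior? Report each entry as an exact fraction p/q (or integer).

x̄ = F·x = [-9, 0, -3]
P̄ = F·P·Fᵀ + Q = [52 -24 -32; -24 41 -8; -32 -8 85]
S = H·P̄·Hᵀ + R = [276 171; 171 373]
K = P̄·Hᵀ·S⁻¹ = [9324/24569 468/24569; -76/24569 -8067/24569; -44761/73707 8421/24569]
x' − x̄ = [47088/24569, -8447/24569, -198542/73707] = K·y
y = (KᵀK)⁻¹·Kᵀ·(x' − x̄) = [5, 1]
z = y + H·x̄ = [5, 1] + [-6, 0] = [-1, 1]

z = [-1, 1]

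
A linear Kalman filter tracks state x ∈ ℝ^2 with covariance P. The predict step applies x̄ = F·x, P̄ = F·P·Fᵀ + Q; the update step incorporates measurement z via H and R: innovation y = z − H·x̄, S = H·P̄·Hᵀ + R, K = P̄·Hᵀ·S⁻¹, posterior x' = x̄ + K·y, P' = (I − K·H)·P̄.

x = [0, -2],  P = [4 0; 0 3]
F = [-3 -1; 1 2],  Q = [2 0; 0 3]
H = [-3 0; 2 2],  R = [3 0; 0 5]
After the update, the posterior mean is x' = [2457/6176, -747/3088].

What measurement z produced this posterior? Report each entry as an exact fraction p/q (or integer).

z = [-1, 1]

x̄ = F·x = [2, -4]
P̄ = F·P·Fᵀ + Q = [41 -18; -18 19]
S = H·P̄·Hᵀ + R = [372 -138; -138 101]
K = P̄·Hᵀ·S⁻¹ = [-2025/6176 23/3088; 955/3088 683/1544]
x' − x̄ = [-9895/6176, 11605/3088] = K·y
y = (KᵀK)⁻¹·Kᵀ·(x' − x̄) = [5, 5]
z = y + H·x̄ = [5, 5] + [-6, -4] = [-1, 1]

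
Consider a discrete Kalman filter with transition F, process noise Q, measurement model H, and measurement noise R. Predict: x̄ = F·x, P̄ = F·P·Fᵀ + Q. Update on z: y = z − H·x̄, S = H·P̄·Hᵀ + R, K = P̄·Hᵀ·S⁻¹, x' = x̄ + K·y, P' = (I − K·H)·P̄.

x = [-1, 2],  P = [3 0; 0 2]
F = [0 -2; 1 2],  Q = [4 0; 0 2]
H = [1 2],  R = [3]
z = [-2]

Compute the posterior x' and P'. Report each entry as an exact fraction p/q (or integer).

x̄ = F·x = [-4, 3]
P̄ = F·P·Fᵀ + Q = [12 -8; -8 13]
y = z − H·x̄ = [-4]
S = H·P̄·Hᵀ + R = [35]
K = P̄·Hᵀ·S⁻¹ = [-4/35; 18/35]
x' = x̄ + K·y = [-124/35, 33/35]
P' = (I − K·H)·P̄ = [404/35 -208/35; -208/35 131/35]

x' = [-124/35, 33/35]
P' = [404/35 -208/35; -208/35 131/35]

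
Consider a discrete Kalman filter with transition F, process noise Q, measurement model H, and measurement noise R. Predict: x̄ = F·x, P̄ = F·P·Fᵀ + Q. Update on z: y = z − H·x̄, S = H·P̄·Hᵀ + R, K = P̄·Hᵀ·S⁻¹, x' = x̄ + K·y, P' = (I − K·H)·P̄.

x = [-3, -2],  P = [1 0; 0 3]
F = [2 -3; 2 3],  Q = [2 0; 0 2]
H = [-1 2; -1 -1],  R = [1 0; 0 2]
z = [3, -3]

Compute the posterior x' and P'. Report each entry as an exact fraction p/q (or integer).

x̄ = F·x = [0, -12]
P̄ = F·P·Fᵀ + Q = [33 -23; -23 33]
y = z − H·x̄ = [27, -15]
S = H·P̄·Hᵀ + R = [258 -10; -10 22]
K = P̄·Hᵀ·S⁻¹ = [-919/2788 -1685/2788; 929/2788 -845/2788]
x' = x̄ + K·y = [231/1394, 2151/1394]
P' = (I − K·H)·P̄ = [2553/2788 817/2788; 817/2788 873/2788]

x' = [231/1394, 2151/1394]
P' = [2553/2788 817/2788; 817/2788 873/2788]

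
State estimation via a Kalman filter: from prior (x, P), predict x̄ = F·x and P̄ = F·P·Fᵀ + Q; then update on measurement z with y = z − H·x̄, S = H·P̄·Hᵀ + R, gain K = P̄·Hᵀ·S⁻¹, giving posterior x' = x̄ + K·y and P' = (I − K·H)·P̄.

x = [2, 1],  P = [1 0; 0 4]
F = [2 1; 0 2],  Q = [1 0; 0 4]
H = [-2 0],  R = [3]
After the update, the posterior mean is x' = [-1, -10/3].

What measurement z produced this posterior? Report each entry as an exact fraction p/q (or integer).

z = [3]

x̄ = F·x = [5, 2]
P̄ = F·P·Fᵀ + Q = [9 8; 8 20]
S = H·P̄·Hᵀ + R = [39]
K = P̄·Hᵀ·S⁻¹ = [-6/13; -16/39]
x' − x̄ = [-6, -16/3] = K·y
y = (KᵀK)⁻¹·Kᵀ·(x' − x̄) = [13]
z = y + H·x̄ = [13] + [-10] = [3]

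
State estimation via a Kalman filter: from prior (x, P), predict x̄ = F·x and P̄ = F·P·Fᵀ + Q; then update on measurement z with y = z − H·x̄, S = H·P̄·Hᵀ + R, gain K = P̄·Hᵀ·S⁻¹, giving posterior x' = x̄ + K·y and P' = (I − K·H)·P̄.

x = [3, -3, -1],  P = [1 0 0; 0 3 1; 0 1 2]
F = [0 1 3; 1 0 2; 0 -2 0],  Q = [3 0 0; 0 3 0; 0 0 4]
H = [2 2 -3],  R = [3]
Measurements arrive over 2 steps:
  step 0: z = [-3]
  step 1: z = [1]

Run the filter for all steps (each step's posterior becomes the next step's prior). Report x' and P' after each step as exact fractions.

step 0: x̄ = F·x = [-6, 1, 6]
step 0: P̄ = F·P·Fᵀ + Q = [30 14 -12; 14 12 -4; -12 -4 16]
step 0: y = z − H·x̄ = [25]
step 0: S = H·P̄·Hᵀ + R = [619]
step 0: K = P̄·Hᵀ·S⁻¹ = [124/619; 64/619; -80/619]
step 0: x' = x̄ + K·y = [-614/619, 2219/619, 1714/619]
step 0: P' = (I − K·H)·P̄ = [3194/619 730/619 2492/619; 730/619 3332/619 2644/619; 2492/619 2644/619 3504/619]
step 1: x̄ = F·x = [7361/619, 2814/619, -4438/619]
step 1: P̄ = F·P·Fᵀ + Q = [52589/619 34518/619 -22528/619; 34518/619 29035/619 -12036/619; -22528/619 -12036/619 15804/619]
step 1: y = z − H·x̄ = [-33045/619]
step 1: S = H·P̄·Hᵀ + R = [1161501/619]
step 1: K = P̄·Hᵀ·S⁻¹ = [241798/1161501; 163214/1161501; -116540/1161501]
step 1: x' = x̄ + K·y = [301343/387167, -1144288/387167, -702034/387167]
step 1: P' = (I − K·H)·P̄ = [4226015/1161501 1014334/1161501 3251768/1161501; 1014334/1161501 11446481/1161501 8143996/1161501; 3251768/1161501 8143996/1161501 7713716/1161501]

step 0: x' = [-614/619, 2219/619, 1714/619], P' = [3194/619 730/619 2492/619; 730/619 3332/619 2644/619; 2492/619 2644/619 3504/619]
step 1: x' = [301343/387167, -1144288/387167, -702034/387167], P' = [4226015/1161501 1014334/1161501 3251768/1161501; 1014334/1161501 11446481/1161501 8143996/1161501; 3251768/1161501 8143996/1161501 7713716/1161501]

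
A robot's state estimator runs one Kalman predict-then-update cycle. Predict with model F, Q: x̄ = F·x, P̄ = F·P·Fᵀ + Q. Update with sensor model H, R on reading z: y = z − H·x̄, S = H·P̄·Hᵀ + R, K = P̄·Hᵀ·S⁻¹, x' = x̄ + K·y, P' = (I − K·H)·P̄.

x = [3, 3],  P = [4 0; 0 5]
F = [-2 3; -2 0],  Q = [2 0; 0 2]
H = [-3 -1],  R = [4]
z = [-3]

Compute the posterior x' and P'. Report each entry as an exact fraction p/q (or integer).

x̄ = F·x = [3, -6]
P̄ = F·P·Fᵀ + Q = [63 16; 16 18]
y = z − H·x̄ = [0]
S = H·P̄·Hᵀ + R = [685]
K = P̄·Hᵀ·S⁻¹ = [-41/137; -66/685]
x' = x̄ + K·y = [3, -6]
P' = (I − K·H)·P̄ = [226/137 -514/137; -514/137 7974/685]

x' = [3, -6]
P' = [226/137 -514/137; -514/137 7974/685]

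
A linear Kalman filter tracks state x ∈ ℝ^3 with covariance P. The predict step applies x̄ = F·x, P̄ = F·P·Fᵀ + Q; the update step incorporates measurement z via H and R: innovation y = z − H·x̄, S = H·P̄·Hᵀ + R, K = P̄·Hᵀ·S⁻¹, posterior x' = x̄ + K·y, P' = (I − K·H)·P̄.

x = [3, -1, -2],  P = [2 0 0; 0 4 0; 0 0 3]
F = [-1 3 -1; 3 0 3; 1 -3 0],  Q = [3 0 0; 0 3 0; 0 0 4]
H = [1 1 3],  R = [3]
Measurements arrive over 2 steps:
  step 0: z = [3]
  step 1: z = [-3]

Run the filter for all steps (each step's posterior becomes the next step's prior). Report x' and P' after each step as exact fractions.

step 0: x' = [186/251, 39/251, 190/251], P' = [3819/251 570/251 -1548/251; 570/251 9447/251 -3288/251; -1548/251 -3288/251 1706/251]
step 1: x' = [518304/233719, 741777/233719, -1305663/467438], P' = [10760847/233719 5603469/233719 -5558997/233719; 5603469/233719 6769416/233719 -4081950/233719; -5558997/233719 -4081950/233719 6624113/467438]

step 0: x̄ = F·x = [-4, 3, 6]
step 0: P̄ = F·P·Fᵀ + Q = [44 -15 -38; -15 48 6; -38 6 42]
step 0: y = z − H·x̄ = [-14]
step 0: S = H·P̄·Hᵀ + R = [251]
step 0: K = P̄·Hᵀ·S⁻¹ = [-85/251; 51/251; 94/251]
step 0: x' = x̄ + K·y = [186/251, 39/251, 190/251]
step 0: P' = (I − K·H)·P̄ = [3819/251 570/251 -1548/251; 570/251 9447/251 -3288/251; -1548/251 -3288/251 1706/251]
step 1: x̄ = F·x = [-259/251, 1128/251, 69/251]
step 1: P̄ = F·P·Fᵀ + Q = [104513/251 -31749/251 -93738/251; -31749/251 22614/251 31275/251; -93738/251 31275/251 86426/251]
step 1: y = z − H·x̄ = [-1829/251]
step 1: S = H·P̄·Hᵀ + R = [467438/251]
step 1: K = P̄·Hᵀ·S⁻¹ = [-104225/233719; 42345/233719; 196815/467438]
step 1: x' = x̄ + K·y = [518304/233719, 741777/233719, -1305663/467438]
step 1: P' = (I − K·H)·P̄ = [10760847/233719 5603469/233719 -5558997/233719; 5603469/233719 6769416/233719 -4081950/233719; -5558997/233719 -4081950/233719 6624113/467438]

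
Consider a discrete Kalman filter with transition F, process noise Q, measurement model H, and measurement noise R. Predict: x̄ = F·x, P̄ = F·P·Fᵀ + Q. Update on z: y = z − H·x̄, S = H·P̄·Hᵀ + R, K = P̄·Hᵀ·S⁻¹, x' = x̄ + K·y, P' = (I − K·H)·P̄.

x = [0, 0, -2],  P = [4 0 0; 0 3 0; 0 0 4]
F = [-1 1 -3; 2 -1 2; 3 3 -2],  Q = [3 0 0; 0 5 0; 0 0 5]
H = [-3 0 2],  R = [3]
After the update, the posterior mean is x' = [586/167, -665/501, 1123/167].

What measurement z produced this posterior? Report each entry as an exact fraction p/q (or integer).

x̄ = F·x = [6, -4, 4]
P̄ = F·P·Fᵀ + Q = [46 -35 21; -35 40 -1; 21 -1 84]
S = H·P̄·Hᵀ + R = [501]
K = P̄·Hᵀ·S⁻¹ = [-32/167; 103/501; 35/167]
x' − x̄ = [-416/167, 1339/501, 455/167] = K·y
y = (KᵀK)⁻¹·Kᵀ·(x' − x̄) = [13]
z = y + H·x̄ = [13] + [-10] = [3]

z = [3]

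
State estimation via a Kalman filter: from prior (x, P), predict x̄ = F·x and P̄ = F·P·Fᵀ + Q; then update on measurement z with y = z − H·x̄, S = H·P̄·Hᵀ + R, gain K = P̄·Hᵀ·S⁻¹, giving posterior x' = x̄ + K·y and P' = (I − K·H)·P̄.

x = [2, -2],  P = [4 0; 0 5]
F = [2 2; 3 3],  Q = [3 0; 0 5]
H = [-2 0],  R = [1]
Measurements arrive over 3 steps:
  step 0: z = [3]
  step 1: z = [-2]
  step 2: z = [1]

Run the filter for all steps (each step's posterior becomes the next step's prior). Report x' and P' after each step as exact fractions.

step 0: x' = [-234/157, -324/157], P' = [39/157 54/157; 54/157 1838/157]
step 1: x' = [1712/1779, 454/593], P' = [8411/33801 3970/11267; 3970/11267 133750/11267]
step 2: x' = [-3553842/7375109, -2923938/7375109], P' = [1835327/7375109 2600886/7375109; 2600886/7375109 87592822/7375109]

step 0: x̄ = F·x = [0, 0]
step 0: P̄ = F·P·Fᵀ + Q = [39 54; 54 86]
step 0: y = z − H·x̄ = [3]
step 0: S = H·P̄·Hᵀ + R = [157]
step 0: K = P̄·Hᵀ·S⁻¹ = [-78/157; -108/157]
step 0: x' = x̄ + K·y = [-234/157, -324/157]
step 0: P' = (I − K·H)·P̄ = [39/157 54/157; 54/157 1838/157]
step 1: x̄ = F·x = [-1116/157, -1674/157]
step 1: P̄ = F·P·Fᵀ + Q = [8411/157 11910/157; 11910/157 18650/157]
step 1: y = z − H·x̄ = [-2546/157]
step 1: S = H·P̄·Hᵀ + R = [33801/157]
step 1: K = P̄·Hᵀ·S⁻¹ = [-16822/33801; -7940/11267]
step 1: x' = x̄ + K·y = [1712/1779, 454/593]
step 1: P' = (I − K·H)·P̄ = [8411/33801 3970/11267; 3970/11267 133750/11267]
step 2: x̄ = F·x = [6148/1779, 3074/593]
step 2: P̄ = F·P·Fᵀ + Q = [1835327/33801 866962/11267; 866962/11267 1356778/11267]
step 2: y = z − H·x̄ = [14075/1779]
step 2: S = H·P̄·Hᵀ + R = [7375109/33801]
step 2: K = P̄·Hᵀ·S⁻¹ = [-3670654/7375109; -5201772/7375109]
step 2: x' = x̄ + K·y = [-3553842/7375109, -2923938/7375109]
step 2: P' = (I − K·H)·P̄ = [1835327/7375109 2600886/7375109; 2600886/7375109 87592822/7375109]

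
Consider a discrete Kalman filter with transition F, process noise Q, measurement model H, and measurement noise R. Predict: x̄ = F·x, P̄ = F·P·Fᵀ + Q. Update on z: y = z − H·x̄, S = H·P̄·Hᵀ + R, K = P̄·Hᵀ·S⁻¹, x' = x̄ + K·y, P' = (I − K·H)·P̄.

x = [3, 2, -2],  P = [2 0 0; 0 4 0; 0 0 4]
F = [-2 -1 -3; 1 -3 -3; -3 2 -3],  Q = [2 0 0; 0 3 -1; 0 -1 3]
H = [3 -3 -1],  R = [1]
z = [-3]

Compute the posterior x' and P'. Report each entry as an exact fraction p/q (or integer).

x̄ = F·x = [-2, 3, 1]
P̄ = F·P·Fᵀ + Q = [50 44 40; 44 77 5; 40 5 73]
y = z − H·x̄ = [13]
S = H·P̄·Hᵀ + R = [215]
K = P̄·Hᵀ·S⁻¹ = [-22/215; -104/215; 32/215]
x' = x̄ + K·y = [-716/215, -707/215, 631/215]
P' = (I − K·H)·P̄ = [10266/215 7172/215 9304/215; 7172/215 5739/215 4403/215; 9304/215 4403/215 14671/215]

x' = [-716/215, -707/215, 631/215]
P' = [10266/215 7172/215 9304/215; 7172/215 5739/215 4403/215; 9304/215 4403/215 14671/215]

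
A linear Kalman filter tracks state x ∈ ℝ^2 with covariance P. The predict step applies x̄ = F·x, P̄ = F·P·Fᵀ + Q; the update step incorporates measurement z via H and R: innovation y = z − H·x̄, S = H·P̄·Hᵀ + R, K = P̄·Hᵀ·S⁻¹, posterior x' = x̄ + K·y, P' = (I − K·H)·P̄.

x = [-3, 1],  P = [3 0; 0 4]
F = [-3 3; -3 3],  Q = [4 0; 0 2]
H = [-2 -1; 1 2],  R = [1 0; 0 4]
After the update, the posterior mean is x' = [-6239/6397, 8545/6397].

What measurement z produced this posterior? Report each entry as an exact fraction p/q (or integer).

x̄ = F·x = [12, 12]
P̄ = F·P·Fᵀ + Q = [67 63; 63 65]
S = H·P̄·Hᵀ + R = [586 -579; -579 583]
K = P̄·Hᵀ·S⁻¹ = [-3104/6397 -965/6397; 394/6397 2509/6397]
x' − x̄ = [-83003/6397, -68219/6397] = K·y
y = (KᵀK)⁻¹·Kᵀ·(x' − x̄) = [37, -33]
z = y + H·x̄ = [37, -33] + [-36, 36] = [1, 3]

z = [1, 3]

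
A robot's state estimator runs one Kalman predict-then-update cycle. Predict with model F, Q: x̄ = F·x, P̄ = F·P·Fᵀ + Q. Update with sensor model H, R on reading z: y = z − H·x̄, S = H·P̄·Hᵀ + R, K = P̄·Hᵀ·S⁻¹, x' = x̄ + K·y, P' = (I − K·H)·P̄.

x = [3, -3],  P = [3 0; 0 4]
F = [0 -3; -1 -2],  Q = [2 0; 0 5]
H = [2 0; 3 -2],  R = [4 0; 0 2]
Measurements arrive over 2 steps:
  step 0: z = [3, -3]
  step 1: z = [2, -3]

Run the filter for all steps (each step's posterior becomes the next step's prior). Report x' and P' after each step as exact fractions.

step 0: x̄ = F·x = [9, 3]
step 0: P̄ = F·P·Fᵀ + Q = [38 24; 24 24]
step 0: y = z − H·x̄ = [-15, -24]
step 0: S = H·P̄·Hᵀ + R = [156 132; 132 152]
step 0: K = P̄·Hᵀ·S⁻¹ = [355/786 11/262; 86/131 -54/131]
step 0: x' = x̄ + K·y = [319/262, 399/131]
step 0: P' = (I − K·H)·P̄ = [355/393 172/131; 172/131 312/131]
step 1: x̄ = F·x = [-1197/131, -1915/262]
step 1: P̄ = F·P·Fᵀ + Q = [3070/131 2388/131; 2388/131 8128/393]
step 1: y = z − H·x̄ = [2656/131, 1283/131]
step 1: S = H·P̄·Hᵀ + R = [12804/131 8868/131; 8868/131 30220/393]
step 1: K = P̄·Hᵀ·S⁻¹ = [64493/144096 2217/48032; 15569/24016 -9545/24016]
step 1: x' = x̄ + K·y = [56059/144096, 46639/24016]
step 1: P' = (I − K·H)·P̄ = [64493/72048 15569/12008; 15569/12008 14063/6004]

step 0: x' = [319/262, 399/131], P' = [355/393 172/131; 172/131 312/131]
step 1: x' = [56059/144096, 46639/24016], P' = [64493/72048 15569/12008; 15569/12008 14063/6004]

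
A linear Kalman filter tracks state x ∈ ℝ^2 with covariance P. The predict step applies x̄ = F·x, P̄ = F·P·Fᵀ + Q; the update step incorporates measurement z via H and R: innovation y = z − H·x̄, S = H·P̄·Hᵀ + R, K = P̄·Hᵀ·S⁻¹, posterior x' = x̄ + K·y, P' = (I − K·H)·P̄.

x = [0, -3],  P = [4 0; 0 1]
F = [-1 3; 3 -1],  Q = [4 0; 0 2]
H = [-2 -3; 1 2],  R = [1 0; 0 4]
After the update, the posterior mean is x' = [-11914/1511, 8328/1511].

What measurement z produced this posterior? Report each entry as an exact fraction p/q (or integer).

x̄ = F·x = [-9, 3]
P̄ = F·P·Fᵀ + Q = [17 -15; -15 39]
S = H·P̄·Hᵀ + R = [240 -163; -163 117]
K = P̄·Hᵀ·S⁻¹ = [-832/1511 -1327/1511; 90/1511 939/1511]
x' − x̄ = [1685/1511, 3795/1511] = K·y
y = (KᵀK)⁻¹·Kᵀ·(x' − x̄) = [-10, 5]
z = y + H·x̄ = [-10, 5] + [9, -3] = [-1, 2]

z = [-1, 2]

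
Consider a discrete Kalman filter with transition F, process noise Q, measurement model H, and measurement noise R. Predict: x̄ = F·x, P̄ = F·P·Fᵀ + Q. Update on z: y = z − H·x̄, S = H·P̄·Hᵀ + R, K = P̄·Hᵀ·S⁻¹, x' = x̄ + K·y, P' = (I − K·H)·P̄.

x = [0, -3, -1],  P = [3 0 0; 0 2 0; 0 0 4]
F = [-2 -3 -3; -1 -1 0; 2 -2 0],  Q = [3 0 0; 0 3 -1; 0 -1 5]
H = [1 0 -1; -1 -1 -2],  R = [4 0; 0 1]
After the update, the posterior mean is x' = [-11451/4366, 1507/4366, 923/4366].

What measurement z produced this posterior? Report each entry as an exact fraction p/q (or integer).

z = [-3, 2]

x̄ = F·x = [12, 3, 6]
P̄ = F·P·Fᵀ + Q = [69 12 0; 12 8 -3; 0 -3 25]
S = H·P̄·Hᵀ + R = [98 -34; -34 190]
K = P̄·Hᵀ·S⁻¹ = [2589/4366 -699/2183; 1187/8732 -431/8732; -1587/4366 -682/2183]
x' − x̄ = [-63843/4366, -11591/4366, -25273/4366] = K·y
y = (KᵀK)⁻¹·Kᵀ·(x' − x̄) = [-9, 29]
z = y + H·x̄ = [-9, 29] + [6, -27] = [-3, 2]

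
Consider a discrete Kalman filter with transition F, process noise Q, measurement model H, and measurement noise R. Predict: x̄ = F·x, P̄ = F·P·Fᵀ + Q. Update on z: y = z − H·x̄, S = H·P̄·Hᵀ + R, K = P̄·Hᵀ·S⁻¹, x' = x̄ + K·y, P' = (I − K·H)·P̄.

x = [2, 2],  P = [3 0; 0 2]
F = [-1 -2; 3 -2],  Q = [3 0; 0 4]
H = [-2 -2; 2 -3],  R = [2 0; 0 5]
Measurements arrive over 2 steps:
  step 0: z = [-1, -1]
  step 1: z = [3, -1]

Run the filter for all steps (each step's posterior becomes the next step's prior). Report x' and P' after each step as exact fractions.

step 0: x̄ = F·x = [-6, 2]
step 0: P̄ = F·P·Fᵀ + Q = [14 -1; -1 39]
step 0: y = z − H·x̄ = [-9, 17]
step 0: S = H·P̄·Hᵀ + R = [206 176; 176 424]
step 0: K = P̄·Hᵀ·S⁻¹ = [-1030/3523 5481/28184; -705/3523 -5569/28184]
step 0: x' = x̄ + K·y = [-1767/28184, 12455/28184]
step 0: P' = (I − K·H)·P̄ = [10425/28184 -2185/28184; -2185/28184 7825/28184]
step 1: x̄ = F·x = [-23143/28184, -30211/28184]
step 1: P̄ = F·P·Fᵀ + Q = [117537/28184 8765/28184; 8765/28184 264081/28184]
step 1: y = z − H·x̄ = [-5539/7046, -72531/28184]
step 1: S = H·P̄·Hᵀ + R = [206620/3523 282967/7046; 282967/7046 2882617/28184]
step 1: K = P̄·Hᵀ·S⁻¹ = [-322835/1166099 11194609/61803247; -233020/1166099 -11760543/61803247]
step 1: x' = x̄ + K·y = [-66107505/61803247, -26273986/61803247]
step 1: P' = (I − K·H)·P̄ = [21460762/61803247 -4350507/61803247; -4350507/61803247 16700567/61803247]

step 0: x' = [-1767/28184, 12455/28184], P' = [10425/28184 -2185/28184; -2185/28184 7825/28184]
step 1: x' = [-66107505/61803247, -26273986/61803247], P' = [21460762/61803247 -4350507/61803247; -4350507/61803247 16700567/61803247]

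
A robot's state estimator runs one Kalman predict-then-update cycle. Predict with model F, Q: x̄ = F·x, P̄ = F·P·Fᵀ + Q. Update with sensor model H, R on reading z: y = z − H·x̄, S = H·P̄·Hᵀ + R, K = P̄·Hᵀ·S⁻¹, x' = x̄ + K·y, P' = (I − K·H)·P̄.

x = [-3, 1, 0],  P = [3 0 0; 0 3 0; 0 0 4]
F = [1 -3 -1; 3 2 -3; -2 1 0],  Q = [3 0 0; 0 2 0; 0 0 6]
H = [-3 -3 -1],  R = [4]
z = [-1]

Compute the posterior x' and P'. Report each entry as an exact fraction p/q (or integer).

x̄ = F·x = [-6, -7, 7]
P̄ = F·P·Fᵀ + Q = [37 3 -15; 3 77 -12; -15 -12 21]
y = z − H·x̄ = [-33]
S = H·P̄·Hᵀ + R = [943]
K = P̄·Hᵀ·S⁻¹ = [-105/943; -228/943; 60/943]
x' = x̄ + K·y = [-2193/943, 923/943, 4621/943]
P' = (I − K·H)·P̄ = [23866/943 -21111/943 -7845/943; -21111/943 20627/943 2364/943; -7845/943 2364/943 16203/943]

x' = [-2193/943, 923/943, 4621/943]
P' = [23866/943 -21111/943 -7845/943; -21111/943 20627/943 2364/943; -7845/943 2364/943 16203/943]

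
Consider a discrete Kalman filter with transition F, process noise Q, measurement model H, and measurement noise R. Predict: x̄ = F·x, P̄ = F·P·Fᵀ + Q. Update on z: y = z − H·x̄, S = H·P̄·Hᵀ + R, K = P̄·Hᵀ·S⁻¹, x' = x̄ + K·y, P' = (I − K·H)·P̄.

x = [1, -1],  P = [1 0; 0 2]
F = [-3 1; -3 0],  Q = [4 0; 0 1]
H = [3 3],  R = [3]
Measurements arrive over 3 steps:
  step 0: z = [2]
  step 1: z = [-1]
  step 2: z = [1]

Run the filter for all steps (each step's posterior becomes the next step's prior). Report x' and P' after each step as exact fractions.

step 0: x̄ = F·x = [-4, -3]
step 0: P̄ = F·P·Fᵀ + Q = [15 9; 9 10]
step 0: y = z − H·x̄ = [23]
step 0: S = H·P̄·Hᵀ + R = [390]
step 0: K = P̄·Hᵀ·S⁻¹ = [12/65; 19/130]
step 0: x' = x̄ + K·y = [16/65, 47/130]
step 0: P' = (I − K·H)·P̄ = [111/65 -99/65; -99/65 217/130]
step 1: x̄ = F·x = [-49/130, -48/65]
step 1: P̄ = F·P·Fᵀ + Q = [3923/130 1296/65; 1296/65 1064/65]
step 1: y = z − H·x̄ = [61/26]
step 1: S = H·P̄·Hᵀ + R = [20301/26]
step 1: K = P̄·Hᵀ·S⁻¹ = [1303/6767; 944/6767]
step 1: x' = x̄ + K·y = [2532/33835, -13912/33835]
step 1: P' = (I − K·H)·P̄ = [41531/33835 -35016/33835; -35016/33835 39736/33835]
step 2: x̄ = F·x = [-21508/33835, -7596/33835]
step 2: P̄ = F·P·Fᵀ + Q = [758951/33835 478827/33835; 478827/33835 407614/33835]
step 2: y = z − H·x̄ = [121147/33835]
step 2: S = H·P̄·Hᵀ + R = [19219476/33835]
step 2: K = P̄·Hᵀ·S⁻¹ = [618889/3203246; 886441/6406492]
step 2: x' = x̄ + K·y = [179729/3203246, 1735657/6406492]
step 2: P' = (I − K·H)·P̄ = [1964906/1601623 -3310923/3203246; -3310923/3203246 7508287/6406492]

step 0: x' = [16/65, 47/130], P' = [111/65 -99/65; -99/65 217/130]
step 1: x' = [2532/33835, -13912/33835], P' = [41531/33835 -35016/33835; -35016/33835 39736/33835]
step 2: x' = [179729/3203246, 1735657/6406492], P' = [1964906/1601623 -3310923/3203246; -3310923/3203246 7508287/6406492]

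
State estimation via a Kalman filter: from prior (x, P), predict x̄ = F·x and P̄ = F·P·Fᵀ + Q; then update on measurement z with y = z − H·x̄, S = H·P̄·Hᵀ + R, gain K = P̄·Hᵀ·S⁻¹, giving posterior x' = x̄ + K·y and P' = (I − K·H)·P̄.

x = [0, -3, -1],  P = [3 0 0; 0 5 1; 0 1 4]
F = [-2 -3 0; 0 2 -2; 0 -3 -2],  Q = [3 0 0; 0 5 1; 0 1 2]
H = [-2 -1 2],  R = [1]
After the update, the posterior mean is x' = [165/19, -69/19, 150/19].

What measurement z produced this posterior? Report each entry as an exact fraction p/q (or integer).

x̄ = F·x = [9, -4, 11]
P̄ = F·P·Fᵀ + Q = [60 -24 51; -24 33 -11; 51 -11 75]
S = H·P̄·Hᵀ + R = [114]
K = P̄·Hᵀ·S⁻¹ = [1/19; -7/114; 59/114]
x' − x̄ = [-6/19, 7/19, -59/19] = K·y
y = (KᵀK)⁻¹·Kᵀ·(x' − x̄) = [-6]
z = y + H·x̄ = [-6] + [8] = [2]

z = [2]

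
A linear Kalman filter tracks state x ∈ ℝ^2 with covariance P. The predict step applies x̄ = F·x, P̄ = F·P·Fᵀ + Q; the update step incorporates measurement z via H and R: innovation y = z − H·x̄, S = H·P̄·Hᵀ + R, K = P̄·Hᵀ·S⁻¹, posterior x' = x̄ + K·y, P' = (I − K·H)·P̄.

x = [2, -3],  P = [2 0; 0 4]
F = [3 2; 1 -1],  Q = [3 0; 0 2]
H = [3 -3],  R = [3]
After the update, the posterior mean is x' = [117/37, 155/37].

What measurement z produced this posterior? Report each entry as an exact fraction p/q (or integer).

x̄ = F·x = [0, 5]
P̄ = F·P·Fᵀ + Q = [37 -2; -2 8]
S = H·P̄·Hᵀ + R = [444]
K = P̄·Hᵀ·S⁻¹ = [39/148; -5/74]
x' − x̄ = [117/37, -30/37] = K·y
y = (KᵀK)⁻¹·Kᵀ·(x' − x̄) = [12]
z = y + H·x̄ = [12] + [-15] = [-3]

z = [-3]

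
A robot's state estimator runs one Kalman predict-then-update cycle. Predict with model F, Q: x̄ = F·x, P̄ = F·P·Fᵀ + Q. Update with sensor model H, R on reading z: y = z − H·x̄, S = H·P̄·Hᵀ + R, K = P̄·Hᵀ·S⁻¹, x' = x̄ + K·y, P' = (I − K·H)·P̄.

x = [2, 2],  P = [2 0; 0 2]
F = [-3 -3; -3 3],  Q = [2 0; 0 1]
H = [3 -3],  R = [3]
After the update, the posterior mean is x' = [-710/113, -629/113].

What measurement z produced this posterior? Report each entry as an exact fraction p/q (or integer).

z = [-2]

x̄ = F·x = [-12, 0]
P̄ = F·P·Fᵀ + Q = [38 0; 0 37]
S = H·P̄·Hᵀ + R = [678]
K = P̄·Hᵀ·S⁻¹ = [19/113; -37/226]
x' − x̄ = [646/113, -629/113] = K·y
y = (KᵀK)⁻¹·Kᵀ·(x' − x̄) = [34]
z = y + H·x̄ = [34] + [-36] = [-2]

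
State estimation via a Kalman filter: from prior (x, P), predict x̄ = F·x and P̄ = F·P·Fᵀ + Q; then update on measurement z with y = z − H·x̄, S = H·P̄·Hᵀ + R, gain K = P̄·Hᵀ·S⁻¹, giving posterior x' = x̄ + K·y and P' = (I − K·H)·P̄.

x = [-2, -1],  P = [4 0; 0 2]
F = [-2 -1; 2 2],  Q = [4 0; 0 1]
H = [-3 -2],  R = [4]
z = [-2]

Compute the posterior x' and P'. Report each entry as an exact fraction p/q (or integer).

x' = [142/31, -181/31]
P' = [344/31 -490/31; -490/31 725/31]

x̄ = F·x = [5, -6]
P̄ = F·P·Fᵀ + Q = [22 -20; -20 25]
y = z − H·x̄ = [1]
S = H·P̄·Hᵀ + R = [62]
K = P̄·Hᵀ·S⁻¹ = [-13/31; 5/31]
x' = x̄ + K·y = [142/31, -181/31]
P' = (I − K·H)·P̄ = [344/31 -490/31; -490/31 725/31]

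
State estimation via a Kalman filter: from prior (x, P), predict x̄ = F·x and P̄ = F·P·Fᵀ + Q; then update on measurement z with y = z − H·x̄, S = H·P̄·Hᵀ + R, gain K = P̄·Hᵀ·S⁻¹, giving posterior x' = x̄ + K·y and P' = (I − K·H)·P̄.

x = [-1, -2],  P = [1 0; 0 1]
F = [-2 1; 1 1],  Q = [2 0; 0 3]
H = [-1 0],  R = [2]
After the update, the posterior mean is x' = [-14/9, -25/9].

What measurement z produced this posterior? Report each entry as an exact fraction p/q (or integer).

z = [2]

x̄ = F·x = [0, -3]
P̄ = F·P·Fᵀ + Q = [7 -1; -1 5]
S = H·P̄·Hᵀ + R = [9]
K = P̄·Hᵀ·S⁻¹ = [-7/9; 1/9]
x' − x̄ = [-14/9, 2/9] = K·y
y = (KᵀK)⁻¹·Kᵀ·(x' − x̄) = [2]
z = y + H·x̄ = [2] + [0] = [2]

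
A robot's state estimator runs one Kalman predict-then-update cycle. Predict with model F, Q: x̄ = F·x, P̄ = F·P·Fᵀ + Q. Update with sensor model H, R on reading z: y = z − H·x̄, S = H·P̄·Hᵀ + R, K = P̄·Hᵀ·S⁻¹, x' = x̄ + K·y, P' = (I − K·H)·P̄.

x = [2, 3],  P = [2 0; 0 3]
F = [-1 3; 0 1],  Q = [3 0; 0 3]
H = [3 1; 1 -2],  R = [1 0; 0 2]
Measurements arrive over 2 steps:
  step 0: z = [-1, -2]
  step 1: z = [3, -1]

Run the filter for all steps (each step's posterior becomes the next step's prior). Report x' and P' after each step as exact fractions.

step 0: x' = [-3374/6157, 4398/6157], P' = [730/6157 -426/6157; -426/6157 2121/6157]
step 1: x' = [1853625/2431093, 1905705/2431093], P' = [856430/7293279 -167638/2431093; -167638/2431093 831507/2431093]

step 0: x̄ = F·x = [7, 3]
step 0: P̄ = F·P·Fᵀ + Q = [32 9; 9 6]
step 0: y = z − H·x̄ = [-25, -3]
step 0: S = H·P̄·Hᵀ + R = [349 39; 39 22]
step 0: K = P̄·Hᵀ·S⁻¹ = [1764/6157 791/6157; 843/6157 -2334/6157]
step 0: x' = x̄ + K·y = [-3374/6157, 4398/6157]
step 0: P' = (I − K·H)·P̄ = [730/6157 -426/6157; -426/6157 2121/6157]
step 1: x̄ = F·x = [16568/6157, 4398/6157]
step 1: P̄ = F·P·Fᵀ + Q = [40846/6157 6789/6157; 6789/6157 20592/6157]
step 1: y = z − H·x̄ = [-35631/6157, -13929/6157]
step 1: S = H·P̄·Hᵀ + R = [435097/6157 47409/6157; 47409/6157 108372/6157]
step 1: K = P̄·Hᵀ·S⁻¹ = [688792/2431093 931129/7293279; 328593/2431093 -915326/2431093]
step 1: x' = x̄ + K·y = [1853625/2431093, 1905705/2431093]
step 1: P' = (I − K·H)·P̄ = [856430/7293279 -167638/2431093; -167638/2431093 831507/2431093]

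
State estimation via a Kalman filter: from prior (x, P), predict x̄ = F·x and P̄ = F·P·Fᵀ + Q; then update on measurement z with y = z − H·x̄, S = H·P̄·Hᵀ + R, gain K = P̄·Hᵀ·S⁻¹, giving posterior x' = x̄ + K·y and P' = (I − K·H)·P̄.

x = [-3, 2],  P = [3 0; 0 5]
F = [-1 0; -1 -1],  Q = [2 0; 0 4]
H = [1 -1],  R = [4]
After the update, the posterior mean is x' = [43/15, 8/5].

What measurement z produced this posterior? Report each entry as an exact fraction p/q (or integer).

z = [1]

x̄ = F·x = [3, 1]
P̄ = F·P·Fᵀ + Q = [5 3; 3 12]
S = H·P̄·Hᵀ + R = [15]
K = P̄·Hᵀ·S⁻¹ = [2/15; -3/5]
x' − x̄ = [-2/15, 3/5] = K·y
y = (KᵀK)⁻¹·Kᵀ·(x' − x̄) = [-1]
z = y + H·x̄ = [-1] + [2] = [1]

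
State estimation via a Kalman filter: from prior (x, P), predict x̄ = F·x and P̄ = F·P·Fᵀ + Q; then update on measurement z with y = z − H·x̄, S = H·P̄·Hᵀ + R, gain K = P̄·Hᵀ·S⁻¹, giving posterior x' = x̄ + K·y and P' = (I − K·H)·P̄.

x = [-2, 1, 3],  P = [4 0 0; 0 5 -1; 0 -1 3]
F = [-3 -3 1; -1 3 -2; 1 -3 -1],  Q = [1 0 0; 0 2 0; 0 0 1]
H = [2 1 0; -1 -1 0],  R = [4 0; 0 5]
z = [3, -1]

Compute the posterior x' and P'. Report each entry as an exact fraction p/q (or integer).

x' = [3051/1514, -706/757, -6115/757]
P' = [42509/6056 -32127/3028 19711/3028; -32127/3028 27501/1514 -16853/1514; 19711/3028 -16853/1514 38763/1514]

x̄ = F·x = [6, -1, -8]
P̄ = F·P·Fᵀ + Q = [91 -48 30; -48 75 -46; 30 -46 47]
y = z − H·x̄ = [-8, 4]
S = H·P̄·Hᵀ + R = [251 -113; -113 75]
K = P̄·Hᵀ·S⁻¹ = [5191/6056 4349/6056; -2313/3028 -4575/3028; 1429/3028 2799/3028]
x' = x̄ + K·y = [3051/1514, -706/757, -6115/757]
P' = (I − K·H)·P̄ = [42509/6056 -32127/3028 19711/3028; -32127/3028 27501/1514 -16853/1514; 19711/3028 -16853/1514 38763/1514]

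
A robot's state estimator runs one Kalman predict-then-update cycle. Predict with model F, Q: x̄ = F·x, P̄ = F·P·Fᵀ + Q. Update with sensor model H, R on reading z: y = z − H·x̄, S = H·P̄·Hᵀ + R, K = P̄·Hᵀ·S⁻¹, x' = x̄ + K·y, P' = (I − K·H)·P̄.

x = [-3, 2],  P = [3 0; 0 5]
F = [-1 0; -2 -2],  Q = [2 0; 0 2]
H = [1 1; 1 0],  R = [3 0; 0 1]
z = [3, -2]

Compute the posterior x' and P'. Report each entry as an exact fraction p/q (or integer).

x̄ = F·x = [3, 2]
P̄ = F·P·Fᵀ + Q = [5 6; 6 34]
y = z − H·x̄ = [-2, -5]
S = H·P̄·Hᵀ + R = [54 11; 11 6]
K = P̄·Hᵀ·S⁻¹ = [11/203 149/203; 6/7 -4/7]
x' = x̄ + K·y = [-158/203, 22/7]
P' = (I − K·H)·P̄ = [149/203 -4/7; -4/7 22/7]

x' = [-158/203, 22/7]
P' = [149/203 -4/7; -4/7 22/7]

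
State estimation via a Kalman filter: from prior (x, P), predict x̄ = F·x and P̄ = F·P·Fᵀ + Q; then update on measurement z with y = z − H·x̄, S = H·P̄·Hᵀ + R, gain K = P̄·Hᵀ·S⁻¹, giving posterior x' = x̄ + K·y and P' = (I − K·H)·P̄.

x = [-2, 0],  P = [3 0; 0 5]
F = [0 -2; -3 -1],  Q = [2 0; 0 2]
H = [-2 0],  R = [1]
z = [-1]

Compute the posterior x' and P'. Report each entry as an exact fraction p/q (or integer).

x̄ = F·x = [0, 6]
P̄ = F·P·Fᵀ + Q = [22 10; 10 34]
y = z − H·x̄ = [-1]
S = H·P̄·Hᵀ + R = [89]
K = P̄·Hᵀ·S⁻¹ = [-44/89; -20/89]
x' = x̄ + K·y = [44/89, 554/89]
P' = (I − K·H)·P̄ = [22/89 10/89; 10/89 2626/89]

x' = [44/89, 554/89]
P' = [22/89 10/89; 10/89 2626/89]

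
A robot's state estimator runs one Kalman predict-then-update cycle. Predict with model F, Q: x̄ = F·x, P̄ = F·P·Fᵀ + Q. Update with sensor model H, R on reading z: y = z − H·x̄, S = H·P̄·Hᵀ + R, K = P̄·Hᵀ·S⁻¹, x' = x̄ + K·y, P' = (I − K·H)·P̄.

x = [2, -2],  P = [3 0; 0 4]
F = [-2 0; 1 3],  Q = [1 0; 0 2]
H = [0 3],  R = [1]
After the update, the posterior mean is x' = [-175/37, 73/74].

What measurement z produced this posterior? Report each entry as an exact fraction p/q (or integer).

z = [3]

x̄ = F·x = [-4, -4]
P̄ = F·P·Fᵀ + Q = [13 -6; -6 41]
S = H·P̄·Hᵀ + R = [370]
K = P̄·Hᵀ·S⁻¹ = [-9/185; 123/370]
x' − x̄ = [-27/37, 369/74] = K·y
y = (KᵀK)⁻¹·Kᵀ·(x' − x̄) = [15]
z = y + H·x̄ = [15] + [-12] = [3]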